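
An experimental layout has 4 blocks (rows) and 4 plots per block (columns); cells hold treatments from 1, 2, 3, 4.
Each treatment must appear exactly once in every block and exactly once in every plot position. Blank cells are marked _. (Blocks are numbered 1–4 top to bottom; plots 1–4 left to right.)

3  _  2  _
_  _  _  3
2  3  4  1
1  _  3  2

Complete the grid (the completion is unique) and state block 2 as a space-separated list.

4 2 1 3

Block 2, plot 1: block 2 has {3} and plot 1 has {1, 2, 3}, leaving only 4.
Block 2, plot 3: block 2 has {3, 4} and plot 3 has {2, 3, 4}, leaving only 1.
Block 2, plot 2: block 2 has {1, 3, 4} and plot 2 has {3}, leaving only 2.
So block 2 reads: 4 2 1 3.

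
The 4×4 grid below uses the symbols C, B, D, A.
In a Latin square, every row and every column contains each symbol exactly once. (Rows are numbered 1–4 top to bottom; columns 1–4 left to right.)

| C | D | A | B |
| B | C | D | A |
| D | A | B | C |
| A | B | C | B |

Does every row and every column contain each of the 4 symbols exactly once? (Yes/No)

No

Column 4 contains B twice (at rows 1 and 4), so it is not a permutation.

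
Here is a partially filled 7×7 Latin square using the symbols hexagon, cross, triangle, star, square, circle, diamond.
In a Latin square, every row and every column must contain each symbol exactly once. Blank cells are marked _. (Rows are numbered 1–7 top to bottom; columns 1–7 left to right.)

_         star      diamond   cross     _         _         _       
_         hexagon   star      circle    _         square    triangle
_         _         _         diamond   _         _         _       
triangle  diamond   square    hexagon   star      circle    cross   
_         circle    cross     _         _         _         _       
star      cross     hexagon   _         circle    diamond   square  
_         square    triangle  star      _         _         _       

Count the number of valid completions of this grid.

Row 1, column 1: eliminating its row and column leaves {hexagon, square, circle}.
Row 1, column 5: eliminating its row and column leaves {hexagon, triangle, square}.
Row 1, column 6: eliminating its row and column leaves {hexagon, triangle}.
Row 1, column 7: eliminating its row and column leaves {hexagon, circle}.
Row 2, column 1: eliminating its row and column leaves {cross, diamond}.
Row 2, column 5: eliminating its row and column leaves {cross, diamond}.
Row 3, column 1: eliminating its row and column leaves {hexagon, cross, square, circle}.
Row 3, column 2: eliminating its row and column leaves {triangle}.
Row 3, column 3: eliminating its row and column leaves {circle}.
Row 3, column 5: eliminating its row and column leaves {hexagon, cross, triangle, square}.
Row 3, column 6: eliminating its row and column leaves {hexagon, cross, triangle, star}.
Row 3, column 7: eliminating its row and column leaves {hexagon, star, circle}.
Row 5, column 1: eliminating its row and column leaves {hexagon, square, diamond}.
Row 5, column 4: eliminating its row and column leaves {triangle, square}.
Row 5, column 5: eliminating its row and column leaves {hexagon, triangle, square, diamond}.
Row 5, column 6: eliminating its row and column leaves {hexagon, triangle, star}.
Row 5, column 7: eliminating its row and column leaves {hexagon, star, diamond}.
Row 6, column 4: eliminating its row and column leaves {triangle}.
Row 7, column 1: eliminating its row and column leaves {hexagon, cross, circle, diamond}.
Row 7, column 5: eliminating its row and column leaves {hexagon, cross, diamond}.
Row 7, column 6: eliminating its row and column leaves {hexagon, cross}.
Row 7, column 7: eliminating its row and column leaves {hexagon, circle, diamond}.
Enumerating the assignments across these blanks that avoid any row or column repeat gives 9 completions.

9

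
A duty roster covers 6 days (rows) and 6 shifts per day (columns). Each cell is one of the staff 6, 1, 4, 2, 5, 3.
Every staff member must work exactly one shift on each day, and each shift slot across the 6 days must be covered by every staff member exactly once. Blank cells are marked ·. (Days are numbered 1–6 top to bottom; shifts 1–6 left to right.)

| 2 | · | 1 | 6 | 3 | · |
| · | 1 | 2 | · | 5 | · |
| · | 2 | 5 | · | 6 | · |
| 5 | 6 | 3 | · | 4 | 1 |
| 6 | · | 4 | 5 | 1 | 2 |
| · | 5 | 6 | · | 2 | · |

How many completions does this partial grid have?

Day 1, shift 2: eliminating its day and shift leaves {4}.
Day 1, shift 6: eliminating its day and shift leaves {4, 5}.
Day 2, shift 1: eliminating its day and shift leaves {4, 3}.
Day 2, shift 4: eliminating its day and shift leaves {4, 3}.
Day 2, shift 6: eliminating its day and shift leaves {6, 4, 3}.
Day 3, shift 1: eliminating its day and shift leaves {1, 4, 3}.
Day 3, shift 4: eliminating its day and shift leaves {1, 4, 3}.
Day 3, shift 6: eliminating its day and shift leaves {4, 3}.
Day 4, shift 4: eliminating its day and shift leaves {2}.
Day 5, shift 2: eliminating its day and shift leaves {3}.
Day 6, shift 1: eliminating its day and shift leaves {1, 4, 3}.
Day 6, shift 4: eliminating its day and shift leaves {1, 4, 3}.
Day 6, shift 6: eliminating its day and shift leaves {4, 3}.
Enumerating the assignments across these blanks that avoid any day or shift repeat gives 4 completions.

4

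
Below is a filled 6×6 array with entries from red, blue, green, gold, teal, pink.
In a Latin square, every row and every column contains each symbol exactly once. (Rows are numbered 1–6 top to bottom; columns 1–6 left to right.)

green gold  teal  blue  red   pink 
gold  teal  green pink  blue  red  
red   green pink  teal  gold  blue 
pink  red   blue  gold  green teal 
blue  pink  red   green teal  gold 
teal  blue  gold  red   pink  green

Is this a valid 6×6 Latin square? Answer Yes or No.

Each row is a permutation of the 6 symbols, and so is each column.

Yes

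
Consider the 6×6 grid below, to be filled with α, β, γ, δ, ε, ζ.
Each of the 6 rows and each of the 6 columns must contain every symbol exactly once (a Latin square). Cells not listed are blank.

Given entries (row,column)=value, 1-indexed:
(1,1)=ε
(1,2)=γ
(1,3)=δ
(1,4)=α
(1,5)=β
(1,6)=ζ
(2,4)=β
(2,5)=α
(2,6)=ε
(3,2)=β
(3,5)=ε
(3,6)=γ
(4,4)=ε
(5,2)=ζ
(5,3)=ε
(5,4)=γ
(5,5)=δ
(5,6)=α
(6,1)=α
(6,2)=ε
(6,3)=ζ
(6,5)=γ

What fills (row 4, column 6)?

Row 2, column 2: row 2 has {α, β, ε} and column 2 has {β, γ, ε, ζ}, leaving only δ.
Row 2, column 3: row 2 has {α, β, δ, ε} and column 3 has {δ, ε, ζ}, leaving only γ.
Row 2, column 1: row 2 has {α, β, γ, δ, ε} and column 1 has {α, ε}, leaving only ζ.
Row 3, column 1: row 3 has {β, γ, ε} and column 1 has {α, ε, ζ}, leaving only δ.
Row 3, column 3: row 3 has {β, γ, δ, ε} and column 3 has {γ, δ, ε, ζ}, leaving only α.
Row 3, column 4: row 3 has {α, β, γ, δ, ε} and column 4 has {α, β, γ, ε}, leaving only ζ.
Row 4, column 2: row 4 has {ε} and column 2 has {β, γ, δ, ε, ζ}, leaving only α.
Row 4, column 3: row 4 has {α, ε} and column 3 has {α, γ, δ, ε, ζ}, leaving only β.
Row 4 already has {α, β, ε} and column 6 already has {α, γ, ε, ζ}, so row 4, column 6 must be δ.

δ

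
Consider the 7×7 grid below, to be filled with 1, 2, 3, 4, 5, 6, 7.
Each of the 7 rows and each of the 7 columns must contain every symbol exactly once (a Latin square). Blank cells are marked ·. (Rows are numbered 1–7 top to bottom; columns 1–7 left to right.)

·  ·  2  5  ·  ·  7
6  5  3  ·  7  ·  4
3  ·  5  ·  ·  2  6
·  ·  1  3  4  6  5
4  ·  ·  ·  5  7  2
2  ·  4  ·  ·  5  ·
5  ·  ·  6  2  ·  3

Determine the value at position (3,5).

Row 3 already has {2, 3, 5, 6} and column 5 already has {2, 4, 5, 7}, so row 3, column 5 must be 1.

1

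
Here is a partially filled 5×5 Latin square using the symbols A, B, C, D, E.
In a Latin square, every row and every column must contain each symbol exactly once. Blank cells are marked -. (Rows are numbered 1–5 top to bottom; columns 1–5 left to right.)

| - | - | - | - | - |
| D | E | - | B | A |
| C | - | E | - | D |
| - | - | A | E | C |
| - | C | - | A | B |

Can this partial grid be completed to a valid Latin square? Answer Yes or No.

No

Row 3, column 4: row 3 together with column 4 already contain {A, B, C, D, E} — every symbol — so nothing can go there. The grid has no valid completion.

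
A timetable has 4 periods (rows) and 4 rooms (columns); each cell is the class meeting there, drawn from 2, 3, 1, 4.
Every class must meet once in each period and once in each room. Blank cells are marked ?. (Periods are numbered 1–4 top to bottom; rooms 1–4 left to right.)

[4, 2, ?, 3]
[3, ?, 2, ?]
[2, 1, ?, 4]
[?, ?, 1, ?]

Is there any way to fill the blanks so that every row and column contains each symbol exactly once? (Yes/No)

No

Period 1, room 3: period 1 together with room 3 already contain {2, 3, 1, 4} — every symbol — so nothing can go there. The grid has no valid completion.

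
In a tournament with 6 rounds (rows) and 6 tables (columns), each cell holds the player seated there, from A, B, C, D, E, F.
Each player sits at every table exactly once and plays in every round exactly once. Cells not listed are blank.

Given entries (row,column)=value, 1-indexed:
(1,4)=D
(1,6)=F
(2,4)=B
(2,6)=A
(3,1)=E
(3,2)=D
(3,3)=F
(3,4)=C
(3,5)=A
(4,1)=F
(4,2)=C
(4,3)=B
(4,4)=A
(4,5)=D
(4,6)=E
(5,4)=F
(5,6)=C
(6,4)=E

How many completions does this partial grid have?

14

Round 1, table 1: eliminating its round and table leaves {A, B, C}.
Round 1, table 2: eliminating its round and table leaves {A, B, E}.
Round 1, table 3: eliminating its round and table leaves {A, C, E}.
Round 1, table 5: eliminating its round and table leaves {B, C, E}.
Round 2, table 1: eliminating its round and table leaves {C, D}.
Round 2, table 2: eliminating its round and table leaves {E, F}.
Round 2, table 3: eliminating its round and table leaves {C, D, E}.
Round 2, table 5: eliminating its round and table leaves {C, E, F}.
Round 3, table 6: eliminating its round and table leaves {B}.
Round 5, table 1: eliminating its round and table leaves {A, B, D}.
Round 5, table 2: eliminating its round and table leaves {A, B, E}.
Round 5, table 3: eliminating its round and table leaves {A, D, E}.
Round 5, table 5: eliminating its round and table leaves {B, E}.
Round 6, table 1: eliminating its round and table leaves {A, B, C, D}.
Round 6, table 2: eliminating its round and table leaves {A, B, F}.
Round 6, table 3: eliminating its round and table leaves {A, C, D}.
Round 6, table 5: eliminating its round and table leaves {B, C, F}.
Round 6, table 6: eliminating its round and table leaves {B, D}.
Enumerating the assignments across these blanks that avoid any round or table repeat gives 14 completions.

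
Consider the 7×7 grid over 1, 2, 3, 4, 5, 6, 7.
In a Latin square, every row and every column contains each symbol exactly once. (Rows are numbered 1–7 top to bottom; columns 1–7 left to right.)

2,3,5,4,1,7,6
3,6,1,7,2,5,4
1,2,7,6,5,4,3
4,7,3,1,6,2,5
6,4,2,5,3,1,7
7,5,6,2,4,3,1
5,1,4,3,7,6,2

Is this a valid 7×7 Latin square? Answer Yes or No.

Yes

Each row is a permutation of the 7 symbols, and so is each column.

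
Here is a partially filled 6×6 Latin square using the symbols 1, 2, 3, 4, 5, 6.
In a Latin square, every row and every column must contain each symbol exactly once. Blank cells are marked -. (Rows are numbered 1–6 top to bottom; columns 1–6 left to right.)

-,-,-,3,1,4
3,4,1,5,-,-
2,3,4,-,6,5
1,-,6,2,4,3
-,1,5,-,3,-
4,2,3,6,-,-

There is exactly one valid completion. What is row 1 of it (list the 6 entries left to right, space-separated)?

Row 1, column 3: row 1 has {1, 3, 4} and column 3 has {1, 3, 4, 5, 6}, leaving only 2.
Row 2, column 5: row 2 has {1, 3, 4, 5} and column 5 has {1, 3, 4, 6}, leaving only 2.
Row 2, column 6: row 2 has {1, 2, 3, 4, 5} and column 6 has {3, 4, 5}, leaving only 6.
Row 3, column 4: row 3 has {2, 3, 4, 5, 6} and column 4 has {2, 3, 5, 6}, leaving only 1.
Row 4, column 2: row 4 has {1, 2, 3, 4, 6} and column 2 has {1, 2, 3, 4}, leaving only 5.
Row 1, column 2: row 1 has {1, 2, 3, 4} and column 2 has {1, 2, 3, 4, 5}, leaving only 6.
Row 1, column 1: row 1 has {1, 2, 3, 4, 6} and column 1 has {1, 2, 3, 4}, leaving only 5.
So row 1 reads: 5 6 2 3 1 4.

5 6 2 3 1 4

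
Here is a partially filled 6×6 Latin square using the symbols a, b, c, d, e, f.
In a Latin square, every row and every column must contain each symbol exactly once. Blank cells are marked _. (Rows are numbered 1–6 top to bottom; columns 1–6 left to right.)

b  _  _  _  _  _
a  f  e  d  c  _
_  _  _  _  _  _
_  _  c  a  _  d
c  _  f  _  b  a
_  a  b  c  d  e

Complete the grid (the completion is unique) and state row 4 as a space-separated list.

Row 2, column 6: row 2 has {a, c, d, e, f} and column 6 has {a, d, e}, leaving only b.
Row 5, column 4: row 5 has {a, b, c, f} and column 4 has {a, c, d}, leaving only e.
Row 1, column 4: row 1 has {b} and column 4 has {a, c, d, e}, leaving only f.
Row 1, column 6: row 1 has {b, f} and column 6 has {a, b, d, e}, leaving only c.
Row 3, column 4: row 3 has {} and column 4 has {a, c, d, e, f}, leaving only b.
Row 3, column 6: row 3 has {b} and column 6 has {a, b, c, d, e}, leaving only f.
Row 5, column 2: row 5 has {a, b, c, e, f} and column 2 has {a, f}, leaving only d.
Row 1, column 2: row 1 has {b, c, f} and column 2 has {a, d, f}, leaving only e.
Row 4, column 2: row 4 has {a, c, d} and column 2 has {a, d, e, f}, leaving only b.
Row 1, column 5: row 1 has {b, c, e, f} and column 5 has {b, c, d}, leaving only a.
Row 1, column 3: row 1 has {a, b, c, e, f} and column 3 has {b, c, e, f}, leaving only d.
Row 3, column 2: row 3 has {b, f} and column 2 has {a, b, d, e, f}, leaving only c.
Row 3, column 3: row 3 has {b, c, f} and column 3 has {b, c, d, e, f}, leaving only a.
Row 3, column 5: row 3 has {a, b, c, f} and column 5 has {a, b, c, d}, leaving only e.
Row 4, column 5: row 4 has {a, b, c, d} and column 5 has {a, b, c, d, e}, leaving only f.
Row 4, column 1: row 4 has {a, b, c, d, f} and column 1 has {a, b, c}, leaving only e.
So row 4 reads: e b c a f d.

e b c a f d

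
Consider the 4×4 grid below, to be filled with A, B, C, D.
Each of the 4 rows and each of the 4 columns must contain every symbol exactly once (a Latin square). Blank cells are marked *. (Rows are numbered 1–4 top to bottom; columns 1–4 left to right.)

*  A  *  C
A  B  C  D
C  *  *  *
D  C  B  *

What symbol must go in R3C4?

B

Row 1, column 1: row 1 has {A, C} and column 1 has {A, C, D}, leaving only B.
Row 1, column 3: row 1 has {A, B, C} and column 3 has {B, C}, leaving only D.
Row 3, column 2: row 3 has {C} and column 2 has {A, B, C}, leaving only D.
Row 3, column 3: row 3 has {C, D} and column 3 has {B, C, D}, leaving only A.
Row 3 already has {A, C, D} and column 4 already has {C, D}, so row 3, column 4 must be B.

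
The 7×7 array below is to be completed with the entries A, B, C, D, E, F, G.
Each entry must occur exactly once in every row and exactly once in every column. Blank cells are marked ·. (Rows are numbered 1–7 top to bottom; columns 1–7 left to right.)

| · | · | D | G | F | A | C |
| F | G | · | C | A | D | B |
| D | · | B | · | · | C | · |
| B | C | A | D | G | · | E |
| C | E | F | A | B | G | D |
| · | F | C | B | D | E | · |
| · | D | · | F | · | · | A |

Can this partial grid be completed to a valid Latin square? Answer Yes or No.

Row 1, column 1: row 1 has {A, C, D, F, G} and column 1 has {B, C, D, F}, so it must be E.
Row 1, column 2: row 1 has {A, C, D, E, F, G} and column 2 has {C, D, E, F, G}, so it must be B.
Row 2, column 3: row 2 has {A, B, C, D, F, G} and column 3 has {A, B, C, D, F}, so it must be E.
Row 3, column 2: row 3 has {B, C, D} and column 2 has {B, C, D, E, F, G}, so it must be A.
Row 3, column 4: row 3 has {A, B, C, D} and column 4 has {A, B, C, D, F, G}, so it must be E.
Now row 3, column 5: row 3 together with column 5 already contain {A, B, C, D, E, F, G} — every symbol — so nothing can go there. The grid has no valid completion.

No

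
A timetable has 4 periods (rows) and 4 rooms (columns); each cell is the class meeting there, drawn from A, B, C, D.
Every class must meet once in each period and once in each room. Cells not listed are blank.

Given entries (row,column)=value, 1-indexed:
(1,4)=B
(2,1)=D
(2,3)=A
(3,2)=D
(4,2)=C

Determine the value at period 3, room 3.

Period 1, room 2: period 1 has {B} and room 2 has {C, D}, leaving only A.
Period 1, room 1: period 1 has {A, B} and room 1 has {D}, leaving only C.
Period 1, room 3: period 1 has {A, B, C} and room 3 has {A}, leaving only D.
Period 2, room 2: period 2 has {A, D} and room 2 has {A, C, D}, leaving only B.
Period 2, room 4: period 2 has {A, B, D} and room 4 has {B}, leaving only C.
Period 3, room 4: period 3 has {D} and room 4 has {B, C}, leaving only A.
Period 3, room 1: period 3 has {A, D} and room 1 has {C, D}, leaving only B.
Period 3 already has {A, B, D} and room 3 already has {A, D}, so period 3, room 3 must be C.

C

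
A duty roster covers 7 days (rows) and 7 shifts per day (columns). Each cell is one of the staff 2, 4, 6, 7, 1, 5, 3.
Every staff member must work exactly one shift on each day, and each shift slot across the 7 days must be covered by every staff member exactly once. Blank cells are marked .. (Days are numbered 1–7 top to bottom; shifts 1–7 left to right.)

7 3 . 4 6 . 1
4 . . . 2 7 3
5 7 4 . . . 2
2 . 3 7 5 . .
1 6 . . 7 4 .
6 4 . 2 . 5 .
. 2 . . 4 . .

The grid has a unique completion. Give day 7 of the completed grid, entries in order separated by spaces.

Day 7, shift 1: day 7 has {2, 4} and shift 1 has {2, 4, 6, 7, 1, 5}, leaving only 3.
Day 1, shift 6: day 1 has {4, 6, 7, 1, 3} and shift 6 has {4, 7, 5}, leaving only 2.
Day 1, shift 3: day 1 has {2, 4, 6, 7, 1, 3} and shift 3 has {4, 3}, leaving only 5.
Day 4, shift 2: day 4 has {2, 7, 5, 3} and shift 2 has {2, 4, 6, 7, 3}, leaving only 1.
Day 2, shift 2: day 2 has {2, 4, 7, 3} and shift 2 has {2, 4, 6, 7, 1, 3}, leaving only 5.
Day 4, shift 6: day 4 has {2, 7, 1, 5, 3} and shift 6 has {2, 4, 7, 5}, leaving only 6.
Day 7, shift 6: day 7 has {2, 4, 3} and shift 6 has {2, 4, 6, 7, 5}, leaving only 1.
Day 3, shift 6: day 3 has {2, 4, 7, 5} and shift 6 has {2, 4, 6, 7, 1, 5}, leaving only 3.
Day 3, shift 5: day 3 has {2, 4, 7, 5, 3} and shift 5 has {2, 4, 6, 7, 5}, leaving only 1.
Day 3, shift 4: day 3 has {2, 4, 7, 1, 5, 3} and shift 4 has {2, 4, 7}, leaving only 6.
Day 7, shift 4: day 7 has {2, 4, 1, 3} and shift 4 has {2, 4, 6, 7}, leaving only 5.
Day 2, shift 4: day 2 has {2, 4, 7, 5, 3} and shift 4 has {2, 4, 6, 7, 5}, leaving only 1.
Day 2, shift 3: day 2 has {2, 4, 7, 1, 5, 3} and shift 3 has {4, 5, 3}, leaving only 6.
Day 7, shift 3: day 7 has {2, 4, 1, 5, 3} and shift 3 has {4, 6, 5, 3}, leaving only 7.
Day 7, shift 7: day 7 has {2, 4, 7, 1, 5, 3} and shift 7 has {2, 1, 3}, leaving only 6.
So day 7 reads: 3 2 7 5 4 1 6.

3 2 7 5 4 1 6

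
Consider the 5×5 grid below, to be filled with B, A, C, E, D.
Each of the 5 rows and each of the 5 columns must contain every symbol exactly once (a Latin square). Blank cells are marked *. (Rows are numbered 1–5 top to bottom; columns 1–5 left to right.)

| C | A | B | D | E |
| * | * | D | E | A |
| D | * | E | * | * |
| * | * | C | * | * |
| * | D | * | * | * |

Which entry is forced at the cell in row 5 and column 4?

Row 2, column 1: row 2 has {A, E, D} and column 1 has {C, D}, leaving only B.
Row 2, column 2: row 2 has {B, A, E, D} and column 2 has {A, D}, leaving only C.
Row 3, column 2: row 3 has {E, D} and column 2 has {A, C, D}, leaving only B.
Row 3, column 5: row 3 has {B, E, D} and column 5 has {A, E}, leaving only C.
Row 3, column 4: row 3 has {B, C, E, D} and column 4 has {E, D}, leaving only A.
Row 4, column 2: row 4 has {C} and column 2 has {B, A, C, D}, leaving only E.
Row 4, column 1: row 4 has {C, E} and column 1 has {B, C, D}, leaving only A.
Row 4, column 4: row 4 has {A, C, E} and column 4 has {A, E, D}, leaving only B.
Row 5 already has {D} and column 4 already has {B, A, E, D}, so row 5, column 4 must be C.

C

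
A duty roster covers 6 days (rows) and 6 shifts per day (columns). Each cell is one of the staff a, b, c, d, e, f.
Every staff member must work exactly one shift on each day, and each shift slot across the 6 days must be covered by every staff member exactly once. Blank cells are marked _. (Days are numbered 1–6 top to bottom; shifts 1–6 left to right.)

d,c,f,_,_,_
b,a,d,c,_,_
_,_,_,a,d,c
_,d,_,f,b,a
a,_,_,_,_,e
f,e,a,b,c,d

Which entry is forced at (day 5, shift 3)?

c

Day 1, shift 4: day 1 has {c, d, f} and shift 4 has {a, b, c, f}, leaving only e.
Day 1, shift 5: day 1 has {c, d, e, f} and shift 5 has {b, c, d}, leaving only a.
Day 1, shift 6: day 1 has {a, c, d, e, f} and shift 6 has {a, c, d, e}, leaving only b.
Day 2, shift 6: day 2 has {a, b, c, d} and shift 6 has {a, b, c, d, e}, leaving only f.
Day 2, shift 5: day 2 has {a, b, c, d, f} and shift 5 has {a, b, c, d}, leaving only e.
Day 3, shift 1: day 3 has {a, c, d} and shift 1 has {a, b, d, f}, leaving only e.
Day 3, shift 3: day 3 has {a, c, d, e} and shift 3 has {a, d, f}, leaving only b.
Day 5 already has {a, e} and shift 3 already has {a, b, d, f}, so day 5, shift 3 must be c.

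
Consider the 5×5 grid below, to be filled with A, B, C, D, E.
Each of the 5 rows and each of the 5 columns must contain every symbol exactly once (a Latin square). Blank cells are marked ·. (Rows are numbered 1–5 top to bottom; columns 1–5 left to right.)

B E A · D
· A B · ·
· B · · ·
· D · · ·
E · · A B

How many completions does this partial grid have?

3

Row 1, column 4: eliminating its row and column leaves {C}.
Row 2, column 1: eliminating its row and column leaves {C, D}.
Row 2, column 4: eliminating its row and column leaves {C, D, E}.
Row 2, column 5: eliminating its row and column leaves {C, E}.
Row 3, column 1: eliminating its row and column leaves {A, C, D}.
Row 3, column 3: eliminating its row and column leaves {C, D, E}.
Row 3, column 4: eliminating its row and column leaves {C, D, E}.
Row 3, column 5: eliminating its row and column leaves {A, C, E}.
Row 4, column 1: eliminating its row and column leaves {A, C}.
Row 4, column 3: eliminating its row and column leaves {C, E}.
Row 4, column 4: eliminating its row and column leaves {B, C, E}.
Row 4, column 5: eliminating its row and column leaves {A, C, E}.
Row 5, column 2: eliminating its row and column leaves {C}.
Row 5, column 3: eliminating its row and column leaves {C, D}.
Enumerating the assignments across these blanks that avoid any row or column repeat gives 3 completions.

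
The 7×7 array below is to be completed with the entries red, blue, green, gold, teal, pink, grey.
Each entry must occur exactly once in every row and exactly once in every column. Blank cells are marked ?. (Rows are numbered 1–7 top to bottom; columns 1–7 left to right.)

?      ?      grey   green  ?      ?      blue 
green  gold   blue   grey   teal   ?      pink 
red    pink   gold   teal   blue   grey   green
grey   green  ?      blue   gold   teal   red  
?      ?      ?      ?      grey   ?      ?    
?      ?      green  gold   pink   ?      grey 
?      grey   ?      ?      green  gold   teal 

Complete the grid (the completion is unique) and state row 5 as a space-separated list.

Row 5, column 7: row 5 has {grey} and column 7 has {red, blue, green, teal, pink, grey}, leaving only gold.
Row 1, column 5: row 1 has {blue, green, grey} and column 5 has {blue, green, gold, teal, pink, grey}, leaving only red.
Row 1, column 2: row 1 has {red, blue, green, grey} and column 2 has {green, gold, pink, grey}, leaving only teal.
Row 1, column 6: row 1 has {red, blue, green, teal, grey} and column 6 has {gold, teal, grey}, leaving only pink.
Row 1, column 1: row 1 has {red, blue, green, teal, pink, grey} and column 1 has {red, green, grey}, leaving only gold.
Row 2, column 6: row 2 has {blue, green, gold, teal, pink, grey} and column 6 has {gold, teal, pink, grey}, leaving only red.
Row 4, column 3: row 4 has {red, blue, green, gold, teal, grey} and column 3 has {blue, green, gold, grey}, leaving only pink.
Row 6, column 6: row 6 has {green, gold, pink, grey} and column 6 has {red, gold, teal, pink, grey}, leaving only blue.
Row 5, column 6: row 5 has {gold, grey} and column 6 has {red, blue, gold, teal, pink, grey}, leaving only green.
Row 6, column 1: row 6 has {blue, green, gold, pink, grey} and column 1 has {red, green, gold, grey}, leaving only teal.
Row 6, column 2: row 6 has {blue, green, gold, teal, pink, grey} and column 2 has {green, gold, teal, pink, grey}, leaving only red.
Row 5, column 2: row 5 has {green, gold, grey} and column 2 has {red, green, gold, teal, pink, grey}, leaving only blue.
Row 5, column 1: row 5 has {blue, green, gold, grey} and column 1 has {red, green, gold, teal, grey}, leaving only pink.
Row 5, column 4: row 5 has {blue, green, gold, pink, grey} and column 4 has {blue, green, gold, teal, grey}, leaving only red.
Row 5, column 3: row 5 has {red, blue, green, gold, pink, grey} and column 3 has {blue, green, gold, pink, grey}, leaving only teal.
So row 5 reads: pink blue teal red grey green gold.

pink blue teal red grey green gold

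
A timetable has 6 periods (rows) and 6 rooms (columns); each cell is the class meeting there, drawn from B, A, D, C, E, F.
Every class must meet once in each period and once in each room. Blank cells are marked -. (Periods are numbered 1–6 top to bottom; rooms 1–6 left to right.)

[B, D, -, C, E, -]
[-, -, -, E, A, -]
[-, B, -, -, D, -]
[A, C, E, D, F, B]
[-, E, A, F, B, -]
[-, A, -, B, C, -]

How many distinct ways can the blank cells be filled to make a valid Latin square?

4

Period 1, room 3: eliminating its period and room leaves {F}.
Period 1, room 6: eliminating its period and room leaves {A, F}.
Period 2, room 1: eliminating its period and room leaves {D, C, F}.
Period 2, room 2: eliminating its period and room leaves {F}.
Period 2, room 3: eliminating its period and room leaves {B, D, C, F}.
Period 2, room 6: eliminating its period and room leaves {D, C, F}.
Period 3, room 1: eliminating its period and room leaves {C, E, F}.
Period 3, room 3: eliminating its period and room leaves {C, F}.
Period 3, room 4: eliminating its period and room leaves {A}.
Period 3, room 6: eliminating its period and room leaves {A, C, E, F}.
Period 5, room 1: eliminating its period and room leaves {D, C}.
Period 5, room 6: eliminating its period and room leaves {D, C}.
Period 6, room 1: eliminating its period and room leaves {D, E, F}.
Period 6, room 3: eliminating its period and room leaves {D, F}.
Period 6, room 6: eliminating its period and room leaves {D, E, F}.
Enumerating the assignments across these blanks that avoid any period or room repeat gives 4 completions.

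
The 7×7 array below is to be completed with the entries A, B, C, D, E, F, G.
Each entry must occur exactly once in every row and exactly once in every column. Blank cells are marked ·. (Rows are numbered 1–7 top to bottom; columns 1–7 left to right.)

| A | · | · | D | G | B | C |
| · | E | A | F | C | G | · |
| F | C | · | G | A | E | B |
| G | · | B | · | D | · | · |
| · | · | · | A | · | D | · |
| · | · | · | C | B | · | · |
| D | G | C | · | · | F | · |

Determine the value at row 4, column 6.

Row 1, column 2: row 1 has {A, B, C, D, G} and column 2 has {C, E, G}, leaving only F.
Row 1, column 3: row 1 has {A, B, C, D, F, G} and column 3 has {A, B, C}, leaving only E.
Row 2, column 1: row 2 has {A, C, E, F, G} and column 1 has {A, D, F, G}, leaving only B.
Row 2, column 7: row 2 has {A, B, C, E, F, G} and column 7 has {B, C}, leaving only D.
Row 3, column 3: row 3 has {A, B, C, E, F, G} and column 3 has {A, B, C, E}, leaving only D.
Row 4, column 2: row 4 has {B, D, G} and column 2 has {C, E, F, G}, leaving only A.
Row 4 already has {A, B, D, G} and column 6 already has {B, D, E, F, G}, so row 4, column 6 must be C.

C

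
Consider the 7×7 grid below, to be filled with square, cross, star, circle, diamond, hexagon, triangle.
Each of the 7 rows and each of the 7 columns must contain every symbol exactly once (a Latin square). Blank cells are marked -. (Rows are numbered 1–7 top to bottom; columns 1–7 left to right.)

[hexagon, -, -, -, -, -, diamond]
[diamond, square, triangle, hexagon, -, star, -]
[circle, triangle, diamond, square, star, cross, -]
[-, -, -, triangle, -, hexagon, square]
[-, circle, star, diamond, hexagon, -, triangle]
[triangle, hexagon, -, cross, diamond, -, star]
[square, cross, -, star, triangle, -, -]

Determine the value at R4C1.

star

Row 1, column 2: row 1 has {diamond, hexagon} and column 2 has {square, cross, circle, hexagon, triangle}, leaving only star.
Row 1, column 4: row 1 has {star, diamond, hexagon} and column 4 has {square, cross, star, diamond, hexagon, triangle}, leaving only circle.
Row 3, column 7: row 3 has {square, cross, star, circle, diamond, triangle} and column 7 has {square, star, diamond, triangle}, leaving only hexagon.
Row 4, column 2: row 4 has {square, hexagon, triangle} and column 2 has {square, cross, star, circle, hexagon, triangle}, leaving only diamond.
Row 5, column 1: row 5 has {star, circle, diamond, hexagon, triangle} and column 1 has {square, circle, diamond, hexagon, triangle}, leaving only cross.
Row 4 already has {square, diamond, hexagon, triangle} and column 1 already has {square, cross, circle, diamond, hexagon, triangle}, so row 4, column 1 must be star.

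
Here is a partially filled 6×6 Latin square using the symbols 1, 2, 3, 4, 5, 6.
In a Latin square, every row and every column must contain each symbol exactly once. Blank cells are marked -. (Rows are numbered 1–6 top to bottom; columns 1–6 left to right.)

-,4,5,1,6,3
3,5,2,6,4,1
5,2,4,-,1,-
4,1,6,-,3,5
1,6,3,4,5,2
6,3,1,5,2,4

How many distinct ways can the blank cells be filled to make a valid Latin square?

Row 1, column 1: eliminating its row and column leaves {2}.
Row 3, column 4: eliminating its row and column leaves {3}.
Row 3, column 6: eliminating its row and column leaves {6}.
Row 4, column 4: eliminating its row and column leaves {2}.
Only one assignment across all blanks avoids any row or column repeat, giving 1 completion.

1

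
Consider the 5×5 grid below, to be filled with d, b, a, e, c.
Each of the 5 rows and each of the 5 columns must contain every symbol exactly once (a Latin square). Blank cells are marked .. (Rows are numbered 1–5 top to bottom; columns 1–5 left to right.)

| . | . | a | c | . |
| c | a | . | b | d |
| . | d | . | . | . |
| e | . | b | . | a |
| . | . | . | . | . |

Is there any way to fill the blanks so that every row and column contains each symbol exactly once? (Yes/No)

No row or column among the givens repeats a symbol, and propagating forced cells runs into no contradiction.
One valid completion exists (for instance, d b a c e / c a e b d / a d c e b / e c b d a / b e d a c).

Yes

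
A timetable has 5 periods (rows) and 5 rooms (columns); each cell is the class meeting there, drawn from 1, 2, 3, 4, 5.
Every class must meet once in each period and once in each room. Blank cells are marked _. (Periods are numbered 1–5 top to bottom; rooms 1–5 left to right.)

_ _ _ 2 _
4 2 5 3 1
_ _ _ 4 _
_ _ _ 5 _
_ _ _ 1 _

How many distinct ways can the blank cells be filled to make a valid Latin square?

Period 1, room 1: eliminating its period and room leaves {1, 3, 5}.
Period 1, room 2: eliminating its period and room leaves {1, 3, 4, 5}.
Period 1, room 3: eliminating its period and room leaves {1, 3, 4}.
Period 1, room 5: eliminating its period and room leaves {3, 4, 5}.
Period 3, room 1: eliminating its period and room leaves {1, 2, 3, 5}.
Period 3, room 2: eliminating its period and room leaves {1, 3, 5}.
Period 3, room 3: eliminating its period and room leaves {1, 2, 3}.
Period 3, room 5: eliminating its period and room leaves {2, 3, 5}.
Period 4, room 1: eliminating its period and room leaves {1, 2, 3}.
Period 4, room 2: eliminating its period and room leaves {1, 3, 4}.
Period 4, room 3: eliminating its period and room leaves {1, 2, 3, 4}.
Period 4, room 5: eliminating its period and room leaves {2, 3, 4}.
Period 5, room 1: eliminating its period and room leaves {2, 3, 5}.
Period 5, room 2: eliminating its period and room leaves {3, 4, 5}.
Period 5, room 3: eliminating its period and room leaves {2, 3, 4}.
Period 5, room 5: eliminating its period and room leaves {2, 3, 4, 5}.
Enumerating the assignments across these blanks that avoid any period or room repeat gives 56 completions.

56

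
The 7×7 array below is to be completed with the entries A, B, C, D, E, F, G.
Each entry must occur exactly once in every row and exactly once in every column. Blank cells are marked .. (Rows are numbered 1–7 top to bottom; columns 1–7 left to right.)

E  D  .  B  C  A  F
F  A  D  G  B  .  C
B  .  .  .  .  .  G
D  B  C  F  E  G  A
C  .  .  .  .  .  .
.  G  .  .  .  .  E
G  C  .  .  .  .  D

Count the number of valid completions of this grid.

7

Row 1, column 3: eliminating its row and column leaves {G}.
Row 2, column 6: eliminating its row and column leaves {E}.
Row 3, column 2: eliminating its row and column leaves {E, F}.
Row 3, column 3: eliminating its row and column leaves {A, E, F}.
Row 3, column 4: eliminating its row and column leaves {A, C, D, E}.
Row 3, column 5: eliminating its row and column leaves {A, D, F}.
Row 3, column 6: eliminating its row and column leaves {C, D, E, F}.
Row 5, column 2: eliminating its row and column leaves {E, F}.
Row 5, column 3: eliminating its row and column leaves {A, B, E, F, G}.
Row 5, column 4: eliminating its row and column leaves {A, D, E}.
Row 5, column 5: eliminating its row and column leaves {A, D, F, G}.
Row 5, column 6: eliminating its row and column leaves {B, D, E, F}.
Row 5, column 7: eliminating its row and column leaves {B}.
Row 6, column 1: eliminating its row and column leaves {A}.
Row 6, column 3: eliminating its row and column leaves {A, B, F}.
Row 6, column 4: eliminating its row and column leaves {A, C, D}.
Row 6, column 5: eliminating its row and column leaves {A, D, F}.
Row 6, column 6: eliminating its row and column leaves {B, C, D, F}.
Row 7, column 3: eliminating its row and column leaves {A, B, E, F}.
Row 7, column 4: eliminating its row and column leaves {A, E}.
Row 7, column 5: eliminating its row and column leaves {A, F}.
Row 7, column 6: eliminating its row and column leaves {B, E, F}.
Enumerating the assignments across these blanks that avoid any row or column repeat gives 7 completions.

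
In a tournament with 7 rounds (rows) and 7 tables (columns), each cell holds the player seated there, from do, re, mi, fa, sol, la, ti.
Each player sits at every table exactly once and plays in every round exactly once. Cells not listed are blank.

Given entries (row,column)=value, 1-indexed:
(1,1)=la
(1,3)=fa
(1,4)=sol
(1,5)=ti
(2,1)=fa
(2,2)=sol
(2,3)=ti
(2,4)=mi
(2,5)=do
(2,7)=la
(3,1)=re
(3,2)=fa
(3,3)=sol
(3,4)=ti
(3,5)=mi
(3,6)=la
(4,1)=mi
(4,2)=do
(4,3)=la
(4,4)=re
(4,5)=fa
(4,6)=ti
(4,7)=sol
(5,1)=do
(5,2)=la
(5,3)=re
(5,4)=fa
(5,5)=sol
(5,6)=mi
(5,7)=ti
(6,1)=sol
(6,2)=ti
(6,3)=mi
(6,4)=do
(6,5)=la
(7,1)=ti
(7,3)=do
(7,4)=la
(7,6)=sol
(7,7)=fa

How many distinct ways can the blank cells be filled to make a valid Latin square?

1

Round 1, table 2: eliminating its round and table leaves {re, mi}.
Round 1, table 6: eliminating its round and table leaves {do, re}.
Round 1, table 7: eliminating its round and table leaves {do, re, mi}.
Round 2, table 6: eliminating its round and table leaves {re}.
Round 3, table 7: eliminating its round and table leaves {do}.
Round 6, table 6: eliminating its round and table leaves {re, fa}.
Round 6, table 7: eliminating its round and table leaves {re}.
Round 7, table 2: eliminating its round and table leaves {re, mi}.
Round 7, table 5: eliminating its round and table leaves {re}.
Only one assignment across all blanks avoids any round or table repeat, giving 1 completion.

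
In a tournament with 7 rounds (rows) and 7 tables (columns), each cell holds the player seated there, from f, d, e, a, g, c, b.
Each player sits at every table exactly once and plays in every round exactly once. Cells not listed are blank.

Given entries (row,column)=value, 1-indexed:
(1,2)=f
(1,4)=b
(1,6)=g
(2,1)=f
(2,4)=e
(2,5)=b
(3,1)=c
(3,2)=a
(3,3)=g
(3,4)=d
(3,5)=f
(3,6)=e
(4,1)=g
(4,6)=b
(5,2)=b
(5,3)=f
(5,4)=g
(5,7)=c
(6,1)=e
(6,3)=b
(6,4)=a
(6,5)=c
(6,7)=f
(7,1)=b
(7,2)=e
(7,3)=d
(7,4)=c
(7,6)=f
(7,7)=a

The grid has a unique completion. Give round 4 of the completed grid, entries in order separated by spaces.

g c e f a b d

Round 4, table 4: round 4 has {g, b} and table 4 has {d, e, a, g, c, b}, leaving only f.
Round 3, table 7: round 3 has {f, d, e, a, g, c} and table 7 has {f, a, c}, leaving only b.
Round 6, table 6: round 6 has {f, e, a, c, b} and table 6 has {f, e, g, b}, leaving only d.
Round 5, table 6: round 5 has {f, g, c, b} and table 6 has {f, d, e, g, b}, leaving only a.
Round 2, table 6: round 2 has {f, e, b} and table 6 has {f, d, e, a, g, b}, leaving only c.
Round 2, table 3: round 2 has {f, e, c, b} and table 3 has {f, d, g, b}, leaving only a.
Round 5, table 1: round 5 has {f, a, g, c, b} and table 1 has {f, e, g, c, b}, leaving only d.
Round 1, table 1: round 1 has {f, g, b} and table 1 has {f, d, e, g, c, b}, leaving only a.
Round 5, table 5: round 5 has {f, d, a, g, c, b} and table 5 has {f, c, b}, leaving only e.
Round 1, table 5: round 1 has {f, a, g, b} and table 5 has {f, e, c, b}, leaving only d.
Round 4, table 5: round 4 has {f, g, b} and table 5 has {f, d, e, c, b}, leaving only a.
Round 1, table 7: round 1 has {f, d, a, g, b} and table 7 has {f, a, c, b}, leaving only e.
Round 4, table 7: round 4 has {f, a, g, b} and table 7 has {f, e, a, c, b}, leaving only d.
Round 4, table 2: round 4 has {f, d, a, g, b} and table 2 has {f, e, a, b}, leaving only c.
Round 4, table 3: round 4 has {f, d, a, g, c, b} and table 3 has {f, d, a, g, b}, leaving only e.
So round 4 reads: g c e f a b d.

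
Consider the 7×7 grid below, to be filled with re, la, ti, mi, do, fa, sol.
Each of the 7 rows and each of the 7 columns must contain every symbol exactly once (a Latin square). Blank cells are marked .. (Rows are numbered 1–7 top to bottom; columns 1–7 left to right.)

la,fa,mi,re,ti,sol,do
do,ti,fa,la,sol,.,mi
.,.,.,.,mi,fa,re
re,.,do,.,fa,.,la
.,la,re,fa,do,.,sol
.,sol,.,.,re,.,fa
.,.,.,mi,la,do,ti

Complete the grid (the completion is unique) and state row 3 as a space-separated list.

sol do la ti mi fa re

Row 3, column 2: row 3 has {re, mi, fa} and column 2 has {la, ti, fa, sol}, leaving only do.
Row 2, column 6: row 2 has {la, ti, mi, do, fa, sol} and column 6 has {do, fa, sol}, leaving only re.
Row 4, column 2: row 4 has {re, la, do, fa} and column 2 has {la, ti, do, fa, sol}, leaving only mi.
Row 4, column 6: row 4 has {re, la, mi, do, fa} and column 6 has {re, do, fa, sol}, leaving only ti.
Row 4, column 4: row 4 has {re, la, ti, mi, do, fa} and column 4 has {re, la, mi, fa}, leaving only sol.
Row 3, column 4: row 3 has {re, mi, do, fa} and column 4 has {re, la, mi, fa, sol}, leaving only ti.
Row 3, column 1: row 3 has {re, ti, mi, do, fa} and column 1 has {re, la, do}, leaving only sol.
Row 3, column 3: row 3 has {re, ti, mi, do, fa, sol} and column 3 has {re, mi, do, fa}, leaving only la.
So row 3 reads: sol do la ti mi fa re.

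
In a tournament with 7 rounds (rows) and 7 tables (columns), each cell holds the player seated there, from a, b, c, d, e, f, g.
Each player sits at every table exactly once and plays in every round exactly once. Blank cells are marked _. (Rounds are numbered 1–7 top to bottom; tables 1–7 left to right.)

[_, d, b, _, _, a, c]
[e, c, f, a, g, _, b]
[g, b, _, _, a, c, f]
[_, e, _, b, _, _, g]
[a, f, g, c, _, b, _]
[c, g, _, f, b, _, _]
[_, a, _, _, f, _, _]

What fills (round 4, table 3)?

a

Round 1, table 1: round 1 has {a, b, c, d} and table 1 has {a, c, e, g}, leaving only f.
Round 1, table 5: round 1 has {a, b, c, d, f} and table 5 has {a, b, f, g}, leaving only e.
Round 1, table 4: round 1 has {a, b, c, d, e, f} and table 4 has {a, b, c, f}, leaving only g.
Round 2, table 6: round 2 has {a, b, c, e, f, g} and table 6 has {a, b, c}, leaving only d.
Round 4, table 1: round 4 has {b, e, g} and table 1 has {a, c, e, f, g}, leaving only d.
Round 4, table 5: round 4 has {b, d, e, g} and table 5 has {a, b, e, f, g}, leaving only c.
Round 4 already has {b, c, d, e, g} and table 3 already has {b, f, g}, so round 4, table 3 must be a.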